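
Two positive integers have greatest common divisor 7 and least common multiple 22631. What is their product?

For any two positive integers, gcd × lcm = product = 7 × 22631 = 158417.

158417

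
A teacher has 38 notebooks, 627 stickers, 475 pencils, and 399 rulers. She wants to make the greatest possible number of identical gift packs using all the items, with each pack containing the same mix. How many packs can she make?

19 packs

The pack count must divide each quantity, so the greatest is gcd(38, 627, 475, 399).
38 = 2 × 19
627 = 3 × 11 × 19
475 = 5^2 × 19
399 = 3 × 7 × 19
gcd(38, 627, 475, 399) = 19.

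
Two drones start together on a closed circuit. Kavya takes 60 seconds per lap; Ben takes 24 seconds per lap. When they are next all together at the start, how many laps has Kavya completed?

2 laps

They are all back at their starting positions together after one LCM of the periods.
60 = 2^2 × 3 × 5
24 = 2^3 × 3
LCM(60, 24) = 2^3 × 3 × 5 = 120.
Laps for period 60: 120 / 60 = 2.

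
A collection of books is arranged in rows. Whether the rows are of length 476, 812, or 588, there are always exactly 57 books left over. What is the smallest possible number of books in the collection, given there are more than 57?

289941

N − 57 must be a common multiple of 476, 812, and 588.
476 = 2^2 × 7 × 17
812 = 2^2 × 7 × 29
588 = 2^2 × 3 × 7^2
LCM(476, 812, 588) = 2^2 × 3 × 7^2 × 17 × 29 = 289884.
Smallest N > 57 is LCM + 57 = 289884 + 57 = 289941.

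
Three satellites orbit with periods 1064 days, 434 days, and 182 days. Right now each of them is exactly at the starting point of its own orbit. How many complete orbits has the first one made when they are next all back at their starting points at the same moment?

The first common completion time is the LCM of the periods.
1064 = 2^3 × 7 × 19
434 = 2 × 7 × 31
182 = 2 × 7 × 13
LCM(1064, 434, 182) = 2^3 × 7 × 13 × 19 × 31 = 428792.
Orbits for period 1064: 428792 / 1064 = 403.

403 orbits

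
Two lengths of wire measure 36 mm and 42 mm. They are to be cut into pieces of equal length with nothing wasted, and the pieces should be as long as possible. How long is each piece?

6 mm

The greatest length dividing all of 36 and 42 is their gcd.
36 = 2^2 × 3^2
42 = 2 × 3 × 7
gcd(36, 42) = 2 × 3 = 6.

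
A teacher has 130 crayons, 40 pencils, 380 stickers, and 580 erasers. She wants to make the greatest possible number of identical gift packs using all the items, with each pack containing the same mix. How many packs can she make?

The pack count must divide each quantity, so the greatest is gcd(130, 40, 380, 580).
130 = 2 × 5 × 13
40 = 2^3 × 5
380 = 2^2 × 5 × 19
580 = 2^2 × 5 × 29
gcd(130, 40, 380, 580) = 2 × 5 = 10.

10 packs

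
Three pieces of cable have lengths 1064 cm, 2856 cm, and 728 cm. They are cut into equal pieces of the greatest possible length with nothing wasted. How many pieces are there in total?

Piece length = gcd(1064, 2856, 728).
1064 = 2^3 × 7 × 19
2856 = 2^3 × 3 × 7 × 17
728 = 2^3 × 7 × 13
gcd(1064, 2856, 728) = 2^3 × 7 = 56.
Total pieces = 1064/56 + 2856/56 + 728/56 = 19 + 51 + 13 = 83.

83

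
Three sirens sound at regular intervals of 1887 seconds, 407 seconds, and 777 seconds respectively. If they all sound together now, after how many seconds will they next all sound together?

145299 seconds

The first simultaneous occurrence is after LCM of the individual periods.
1887 = 3 × 17 × 37
407 = 11 × 37
777 = 3 × 7 × 37
LCM(1887, 407, 777) = 3 × 7 × 11 × 17 × 37 = 145299.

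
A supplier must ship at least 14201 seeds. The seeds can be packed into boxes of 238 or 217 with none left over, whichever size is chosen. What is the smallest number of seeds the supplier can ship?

14756

The number of seeds must be a common multiple of 238 and 217, so a multiple of their LCM.
238 = 2 × 7 × 17
217 = 7 × 31
LCM(238, 217) = 2 × 7 × 17 × 31 = 7378.
Smallest multiple of 7378 that is ≥ 14201: ⌈14201/7378⌉ × 7378 = 2 × 7378 = 14756.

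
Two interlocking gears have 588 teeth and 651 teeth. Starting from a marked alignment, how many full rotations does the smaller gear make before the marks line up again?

The first common completion time is the LCM of the periods.
588 = 2^2 × 3 × 7^2
651 = 3 × 7 × 31
LCM(588, 651) = 2^2 × 3 × 7^2 × 31 = 18228.
Rotations for period 588: 18228 / 588 = 31.

31 rotations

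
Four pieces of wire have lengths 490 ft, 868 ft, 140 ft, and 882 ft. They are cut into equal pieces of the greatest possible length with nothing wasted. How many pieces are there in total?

170

Piece length = gcd(490, 868, 140, 882).
490 = 2 × 5 × 7^2
868 = 2^2 × 7 × 31
140 = 2^2 × 5 × 7
882 = 2 × 3^2 × 7^2
gcd(490, 868, 140, 882) = 2 × 7 = 14.
Total pieces = 490/14 + 868/14 + 140/14 + 882/14 = 35 + 62 + 10 + 63 = 170.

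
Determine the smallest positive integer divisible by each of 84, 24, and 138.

84 = 2^2 × 3 × 7
24 = 2^3 × 3
138 = 2 × 3 × 23
LCM(84, 24, 138) = 2^3 × 3 × 7 × 23 = 3864.

3864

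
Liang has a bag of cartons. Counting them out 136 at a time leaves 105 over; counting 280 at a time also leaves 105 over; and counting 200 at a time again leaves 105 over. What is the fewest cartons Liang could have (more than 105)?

23905

N − 105 must be a common multiple of 136, 280, and 200.
136 = 2^3 × 17
280 = 2^3 × 5 × 7
200 = 2^3 × 5^2
LCM(136, 280, 200) = 2^3 × 5^2 × 7 × 17 = 23800.
Smallest N > 105 is LCM + 105 = 23800 + 105 = 23905.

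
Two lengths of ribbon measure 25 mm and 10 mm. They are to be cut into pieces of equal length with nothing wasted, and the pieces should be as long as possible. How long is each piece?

5 mm

By the Euclidean algorithm:
25 = 2 × 10 + 5
10 = 2 × 5 + 0
gcd(25, 10) = 5.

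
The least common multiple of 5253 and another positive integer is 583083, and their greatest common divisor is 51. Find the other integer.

gcd × lcm = product of the two integers, so the other integer is (51 × 583083) / 5253 = 5661.

5661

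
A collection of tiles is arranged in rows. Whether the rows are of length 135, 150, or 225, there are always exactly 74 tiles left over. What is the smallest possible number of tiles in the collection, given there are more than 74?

N − 74 must be a common multiple of 135, 150, and 225.
135 = 3^3 × 5
150 = 2 × 3 × 5^2
225 = 3^2 × 5^2
LCM(135, 150, 225) = 2 × 3^3 × 5^2 = 1350.
Smallest N > 74 is LCM + 74 = 1350 + 74 = 1424.

1424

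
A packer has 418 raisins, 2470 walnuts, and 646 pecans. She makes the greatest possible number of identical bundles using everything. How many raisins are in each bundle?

Number of bundles = gcd(418, 2470, 646).
418 = 2 × 11 × 19
2470 = 2 × 5 × 13 × 19
646 = 2 × 17 × 19
gcd(418, 2470, 646) = 2 × 19 = 38.
raisins per bundle = 418 / 38 = 11.

11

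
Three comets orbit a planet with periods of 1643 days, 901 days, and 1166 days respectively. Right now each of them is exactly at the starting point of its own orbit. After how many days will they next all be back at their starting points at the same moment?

614482 days

The first simultaneous occurrence is after LCM of the individual periods.
1643 = 31 × 53
901 = 17 × 53
1166 = 2 × 11 × 53
LCM(1643, 901, 1166) = 2 × 11 × 17 × 31 × 53 = 614482.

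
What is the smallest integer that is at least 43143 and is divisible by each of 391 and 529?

The integer must be a common multiple of 391 and 529, so a multiple of their LCM.
391 = 17 × 23
529 = 23^2
LCM(391, 529) = 17 × 23^2 = 8993.
Smallest multiple of 8993 that is ≥ 43143: ⌈43143/8993⌉ × 8993 = 5 × 8993 = 44965.

44965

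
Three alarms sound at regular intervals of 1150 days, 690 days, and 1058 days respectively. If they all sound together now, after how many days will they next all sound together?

They coincide at every common multiple of the periods; the first is the LCM.
1150 = 2 × 5^2 × 23
690 = 2 × 3 × 5 × 23
1058 = 2 × 23^2
LCM(1150, 690, 1058) = 2 × 3 × 5^2 × 23^2 = 79350.

79350 days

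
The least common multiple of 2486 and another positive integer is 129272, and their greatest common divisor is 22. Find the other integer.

1144

gcd × lcm = product of the two integers, so the other integer is (22 × 129272) / 2486 = 1144.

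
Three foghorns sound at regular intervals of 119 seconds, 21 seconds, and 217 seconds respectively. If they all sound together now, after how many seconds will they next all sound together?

We need the least common multiple of the intervals.
119 = 7 × 17
21 = 3 × 7
217 = 7 × 31
LCM(119, 21, 217) = 3 × 7 × 17 × 31 = 11067.

11067 seconds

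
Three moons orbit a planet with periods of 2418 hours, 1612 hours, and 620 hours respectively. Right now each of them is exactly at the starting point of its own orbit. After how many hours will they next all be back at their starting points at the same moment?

We need the least common multiple of the intervals.
2418 = 2 × 3 × 13 × 31
1612 = 2^2 × 13 × 31
620 = 2^2 × 5 × 31
LCM(2418, 1612, 620) = 2^2 × 3 × 5 × 13 × 31 = 24180.

24180 hours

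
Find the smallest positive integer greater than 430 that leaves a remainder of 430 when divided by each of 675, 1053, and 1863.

N − 430 must be a common multiple of 675, 1053, and 1863.
675 = 3^3 × 5^2
1053 = 3^4 × 13
1863 = 3^4 × 23
LCM(675, 1053, 1863) = 3^4 × 5^2 × 13 × 23 = 605475.
Smallest N > 430 is LCM + 430 = 605475 + 430 = 605905.

605905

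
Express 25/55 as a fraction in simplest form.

5/11

25 = 5^2
55 = 5 × 11
gcd(25, 55) = 5.
Divide numerator and denominator by 5: 25/55 = 5/11.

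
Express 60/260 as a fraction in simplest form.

60 = 2^2 × 3 × 5
260 = 2^2 × 5 × 13
gcd(60, 260) = 2^2 × 5 = 20.
Divide numerator and denominator by 20: 60/260 = 3/13.

3/13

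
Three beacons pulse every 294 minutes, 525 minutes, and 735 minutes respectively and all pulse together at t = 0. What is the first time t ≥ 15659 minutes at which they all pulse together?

Joint pulses occur at multiples of LCM(294, 525, 735).
294 = 2 × 3 × 7^2
525 = 3 × 5^2 × 7
735 = 3 × 5 × 7^2
LCM(294, 525, 735) = 2 × 3 × 5^2 × 7^2 = 7350.
Smallest multiple of 7350 that is ≥ 15659: ⌈15659/7350⌉ × 7350 = 3 × 7350 = 22050.

22050 minutes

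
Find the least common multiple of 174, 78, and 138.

52026

174 = 2 × 3 × 29
78 = 2 × 3 × 13
138 = 2 × 3 × 23
LCM(174, 78, 138) = 2 × 3 × 13 × 23 × 29 = 52026.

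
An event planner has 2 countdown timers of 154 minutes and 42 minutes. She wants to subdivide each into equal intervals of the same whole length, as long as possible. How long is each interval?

The interval must divide each timer length; the longest such is the gcd.
154 = 2 × 7 × 11
42 = 2 × 3 × 7
gcd(154, 42) = 2 × 7 = 14.

14 minutes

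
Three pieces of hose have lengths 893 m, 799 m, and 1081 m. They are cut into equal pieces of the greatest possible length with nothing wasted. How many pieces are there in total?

Piece length = gcd(893, 799, 1081).
893 = 19 × 47
799 = 17 × 47
1081 = 23 × 47
gcd(893, 799, 1081) = 47.
Total pieces = 893/47 + 799/47 + 1081/47 = 19 + 17 + 23 = 59.

59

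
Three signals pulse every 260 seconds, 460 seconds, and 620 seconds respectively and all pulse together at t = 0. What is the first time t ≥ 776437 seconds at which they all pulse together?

Joint pulses occur at multiples of LCM(260, 460, 620).
260 = 2^2 × 5 × 13
460 = 2^2 × 5 × 23
620 = 2^2 × 5 × 31
LCM(260, 460, 620) = 2^2 × 5 × 13 × 23 × 31 = 185380.
Smallest multiple of 185380 that is ≥ 776437: ⌈776437/185380⌉ × 185380 = 5 × 185380 = 926900.

926900 seconds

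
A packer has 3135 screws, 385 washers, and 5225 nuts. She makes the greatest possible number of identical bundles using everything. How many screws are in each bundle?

Number of bundles = gcd(3135, 385, 5225).
3135 = 3 × 5 × 11 × 19
385 = 5 × 7 × 11
5225 = 5^2 × 11 × 19
gcd(3135, 385, 5225) = 5 × 11 = 55.
screws per bundle = 3135 / 55 = 57.

57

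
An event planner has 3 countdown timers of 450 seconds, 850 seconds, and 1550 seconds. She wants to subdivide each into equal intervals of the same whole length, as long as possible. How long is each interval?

The interval must divide each timer length; the longest such is the gcd.
450 = 2 × 3^2 × 5^2
850 = 2 × 5^2 × 17
1550 = 2 × 5^2 × 31
gcd(450, 850, 1550) = 2 × 5^2 = 50.

50 seconds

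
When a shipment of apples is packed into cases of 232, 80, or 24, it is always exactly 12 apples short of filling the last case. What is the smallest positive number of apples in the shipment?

Being 12 short of a full case of size k means N ≡ −12 (mod k), i.e. N + 12 is a multiple of each size.
232 = 2^3 × 29
80 = 2^4 × 5
24 = 2^3 × 3
LCM(232, 80, 24) = 2^4 × 3 × 5 × 29 = 6960.
Smallest positive N is 6960 − 12 = 6948.

6948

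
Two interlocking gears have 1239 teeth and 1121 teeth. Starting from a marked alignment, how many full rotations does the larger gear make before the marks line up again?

The first common completion time is the LCM of the periods.
1239 = 3 × 7 × 59
1121 = 19 × 59
LCM(1239, 1121) = 3 × 7 × 19 × 59 = 23541.
Rotations for period 1239: 23541 / 1239 = 19.

19 rotations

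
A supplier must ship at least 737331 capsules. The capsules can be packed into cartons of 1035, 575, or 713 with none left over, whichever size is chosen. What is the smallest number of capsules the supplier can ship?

802125

The number of capsules must be a common multiple of 1035, 575, and 713, so a multiple of their LCM.
1035 = 3^2 × 5 × 23
575 = 5^2 × 23
713 = 23 × 31
LCM(1035, 575, 713) = 3^2 × 5^2 × 23 × 31 = 160425.
Smallest multiple of 160425 that is ≥ 737331: ⌈737331/160425⌉ × 160425 = 5 × 160425 = 802125.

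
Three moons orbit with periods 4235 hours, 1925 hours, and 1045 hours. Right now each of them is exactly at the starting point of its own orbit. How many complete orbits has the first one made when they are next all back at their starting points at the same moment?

They are all back at their starting positions together after one LCM of the periods.
4235 = 5 × 7 × 11^2
1925 = 5^2 × 7 × 11
1045 = 5 × 11 × 19
LCM(4235, 1925, 1045) = 5^2 × 7 × 11^2 × 19 = 402325.
Orbits for period 4235: 402325 / 4235 = 95.

95 orbits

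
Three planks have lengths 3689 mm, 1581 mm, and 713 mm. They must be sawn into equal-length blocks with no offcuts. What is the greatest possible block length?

31 mm

The block length must divide every plank, so the greatest is gcd(3689, 1581, 713).
3689 = 7 × 17 × 31
1581 = 3 × 17 × 31
713 = 23 × 31
gcd(3689, 1581, 713) = 31.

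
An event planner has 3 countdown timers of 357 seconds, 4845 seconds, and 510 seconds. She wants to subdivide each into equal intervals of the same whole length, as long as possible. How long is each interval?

The interval must divide each timer length; the longest such is the gcd.
357 = 3 × 7 × 17
4845 = 3 × 5 × 17 × 19
510 = 2 × 3 × 5 × 17
gcd(357, 4845, 510) = 3 × 17 = 51.

51 seconds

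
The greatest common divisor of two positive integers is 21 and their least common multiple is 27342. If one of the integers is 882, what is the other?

For two integers, gcd × lcm = product, so the other is (21 × 27342) / 882 = 574182 / 882 = 651.

651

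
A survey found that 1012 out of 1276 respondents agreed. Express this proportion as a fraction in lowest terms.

23/29

1012 = 2^2 × 11 × 23
1276 = 2^2 × 11 × 29
gcd(1012, 1276) = 2^2 × 11 = 44.
Divide numerator and denominator by 44: 1012/1276 = 23/29.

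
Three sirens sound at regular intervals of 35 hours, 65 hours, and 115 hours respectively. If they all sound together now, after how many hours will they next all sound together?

10465 hours

They coincide at every common multiple of the periods; the first is the LCM.
35 = 5 × 7
65 = 5 × 13
115 = 5 × 23
LCM(35, 65, 115) = 5 × 7 × 13 × 23 = 10465.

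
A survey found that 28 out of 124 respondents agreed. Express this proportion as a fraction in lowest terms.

7/31

28 = 2^2 × 7
124 = 2^2 × 31
gcd(28, 124) = 2^2 = 4.
Divide numerator and denominator by 4: 28/124 = 7/31.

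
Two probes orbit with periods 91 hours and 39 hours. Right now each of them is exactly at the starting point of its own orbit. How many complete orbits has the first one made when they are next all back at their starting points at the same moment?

3 orbits

They are all back at their starting positions together after one LCM of the periods.
91 = 7 × 13
39 = 3 × 13
LCM(91, 39) = 3 × 7 × 13 = 273.
Orbits for period 91: 273 / 91 = 3.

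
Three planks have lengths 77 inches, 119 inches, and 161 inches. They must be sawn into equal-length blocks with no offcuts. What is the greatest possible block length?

This is the greatest common divisor of 77, 119, and 161.
77 = 7 × 11
119 = 7 × 17
161 = 7 × 23
gcd(77, 119, 161) = 7.

7 inches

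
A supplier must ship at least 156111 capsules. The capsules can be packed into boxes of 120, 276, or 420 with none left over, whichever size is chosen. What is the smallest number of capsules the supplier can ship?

173880

The number of capsules must be a common multiple of 120, 276, and 420, so a multiple of their LCM.
120 = 2^3 × 3 × 5
276 = 2^2 × 3 × 23
420 = 2^2 × 3 × 5 × 7
LCM(120, 276, 420) = 2^3 × 3 × 5 × 7 × 23 = 19320.
Smallest multiple of 19320 that is ≥ 156111: ⌈156111/19320⌉ × 19320 = 9 × 19320 = 173880.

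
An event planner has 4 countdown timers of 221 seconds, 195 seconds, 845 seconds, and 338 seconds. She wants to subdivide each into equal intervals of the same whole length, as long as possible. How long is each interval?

The interval must divide each timer length; the longest such is the gcd.
221 = 13 × 17
195 = 3 × 5 × 13
845 = 5 × 13^2
338 = 2 × 13^2
gcd(221, 195, 845, 338) = 13.

13 seconds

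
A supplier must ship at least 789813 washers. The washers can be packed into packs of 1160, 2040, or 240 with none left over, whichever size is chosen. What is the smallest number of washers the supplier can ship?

The number of washers must be a common multiple of 1160, 2040, and 240, so a multiple of their LCM.
1160 = 2^3 × 5 × 29
2040 = 2^3 × 3 × 5 × 17
240 = 2^4 × 3 × 5
LCM(1160, 2040, 240) = 2^4 × 3 × 5 × 17 × 29 = 118320.
Smallest multiple of 118320 that is ≥ 789813: ⌈789813/118320⌉ × 118320 = 7 × 118320 = 828240.

828240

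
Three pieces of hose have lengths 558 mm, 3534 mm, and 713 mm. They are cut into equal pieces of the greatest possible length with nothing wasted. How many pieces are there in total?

155

Piece length = gcd(558, 3534, 713).
558 = 2 × 3^2 × 31
3534 = 2 × 3 × 19 × 31
713 = 23 × 31
gcd(558, 3534, 713) = 31.
Total pieces = 558/31 + 3534/31 + 713/31 = 18 + 114 + 23 = 155.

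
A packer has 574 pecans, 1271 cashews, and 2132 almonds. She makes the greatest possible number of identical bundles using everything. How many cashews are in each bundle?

31

Number of bundles = gcd(574, 1271, 2132).
574 = 2 × 7 × 41
1271 = 31 × 41
2132 = 2^2 × 13 × 41
gcd(574, 1271, 2132) = 41.
cashews per bundle = 1271 / 41 = 31.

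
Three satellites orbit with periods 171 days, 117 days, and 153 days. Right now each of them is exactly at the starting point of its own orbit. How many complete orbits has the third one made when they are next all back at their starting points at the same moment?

The first common completion time is the LCM of the periods.
171 = 3^2 × 19
117 = 3^2 × 13
153 = 3^2 × 17
LCM(171, 117, 153) = 3^2 × 13 × 17 × 19 = 37791.
Orbits for period 153: 37791 / 153 = 247.

247 orbits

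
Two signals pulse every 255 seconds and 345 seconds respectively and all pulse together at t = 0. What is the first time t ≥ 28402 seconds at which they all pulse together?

29325 seconds

Joint pulses occur at multiples of LCM(255, 345).
255 = 3 × 5 × 17
345 = 3 × 5 × 23
LCM(255, 345) = 3 × 5 × 17 × 23 = 5865.
Smallest multiple of 5865 that is ≥ 28402: ⌈28402/5865⌉ × 5865 = 5 × 5865 = 29325.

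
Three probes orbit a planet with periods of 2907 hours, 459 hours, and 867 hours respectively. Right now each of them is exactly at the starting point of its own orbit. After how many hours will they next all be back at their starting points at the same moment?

We need the least common multiple of the intervals.
2907 = 3^2 × 17 × 19
459 = 3^3 × 17
867 = 3 × 17^2
LCM(2907, 459, 867) = 3^3 × 17^2 × 19 = 148257.

148257 hours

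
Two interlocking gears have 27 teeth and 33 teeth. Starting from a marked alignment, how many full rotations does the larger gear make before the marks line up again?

9 rotations

The first common completion time is the LCM of the periods.
27 = 3^3
33 = 3 × 11
LCM(27, 33) = 3^3 × 11 = 297.
Rotations for period 33: 297 / 33 = 9.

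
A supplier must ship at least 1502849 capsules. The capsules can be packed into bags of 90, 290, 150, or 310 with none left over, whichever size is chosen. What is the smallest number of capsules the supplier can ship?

1618200

The number of capsules must be a common multiple of 90, 290, 150, and 310, so a multiple of their LCM.
90 = 2 × 3^2 × 5
290 = 2 × 5 × 29
150 = 2 × 3 × 5^2
310 = 2 × 5 × 31
LCM(90, 290, 150, 310) = 2 × 3^2 × 5^2 × 29 × 31 = 404550.
Smallest multiple of 404550 that is ≥ 1502849: ⌈1502849/404550⌉ × 404550 = 4 × 404550 = 1618200.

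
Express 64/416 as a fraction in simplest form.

2/13

64 = 2^6
416 = 2^5 × 13
gcd(64, 416) = 2^5 = 32.
Divide numerator and denominator by 32: 64/416 = 2/13.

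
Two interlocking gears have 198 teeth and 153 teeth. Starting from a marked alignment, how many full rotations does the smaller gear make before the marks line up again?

The first common completion time is the LCM of the periods.
198 = 2 × 3^2 × 11
153 = 3^2 × 17
LCM(198, 153) = 2 × 3^2 × 11 × 17 = 3366.
Rotations for period 153: 3366 / 153 = 22.

22 rotations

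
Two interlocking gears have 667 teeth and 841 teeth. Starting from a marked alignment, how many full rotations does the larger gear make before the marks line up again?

23 rotations

The first common completion time is the LCM of the periods.
667 = 23 × 29
841 = 29^2
LCM(667, 841) = 23 × 29^2 = 19343.
Rotations for period 841: 19343 / 841 = 23.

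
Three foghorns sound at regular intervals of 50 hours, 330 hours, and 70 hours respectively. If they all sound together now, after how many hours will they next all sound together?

11550 hours

They coincide at every common multiple of the periods; the first is the LCM.
50 = 2 × 5^2
330 = 2 × 3 × 5 × 11
70 = 2 × 5 × 7
LCM(50, 330, 70) = 2 × 3 × 5^2 × 7 × 11 = 11550.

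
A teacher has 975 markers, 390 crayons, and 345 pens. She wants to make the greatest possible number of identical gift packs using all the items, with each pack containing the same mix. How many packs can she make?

15 packs

The pack count must divide each quantity, so the greatest is gcd(975, 390, 345).
975 = 3 × 5^2 × 13
390 = 2 × 3 × 5 × 13
345 = 3 × 5 × 23
gcd(975, 390, 345) = 3 × 5 = 15.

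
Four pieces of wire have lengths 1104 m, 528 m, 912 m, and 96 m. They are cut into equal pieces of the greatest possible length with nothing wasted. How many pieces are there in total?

55

Piece length = gcd(1104, 528, 912, 96).
1104 = 2^4 × 3 × 23
528 = 2^4 × 3 × 11
912 = 2^4 × 3 × 19
96 = 2^5 × 3
gcd(1104, 528, 912, 96) = 2^4 × 3 = 48.
Total pieces = 1104/48 + 528/48 + 912/48 + 96/48 = 23 + 11 + 19 + 2 = 55.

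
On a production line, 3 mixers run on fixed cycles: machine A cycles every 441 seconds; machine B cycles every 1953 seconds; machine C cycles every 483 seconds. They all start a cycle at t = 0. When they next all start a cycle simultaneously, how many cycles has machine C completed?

651 cycles

They are all back at their starting positions together after one LCM of the periods.
441 = 3^2 × 7^2
1953 = 3^2 × 7 × 31
483 = 3 × 7 × 23
LCM(441, 1953, 483) = 3^2 × 7^2 × 23 × 31 = 314433.
Cycles for period 483: 314433 / 483 = 651.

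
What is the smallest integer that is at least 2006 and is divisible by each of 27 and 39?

2106

The integer must be a common multiple of 27 and 39, so a multiple of their LCM.
27 = 3^3
39 = 3 × 13
LCM(27, 39) = 3^3 × 13 = 351.
Smallest multiple of 351 that is ≥ 2006: ⌈2006/351⌉ × 351 = 6 × 351 = 2106.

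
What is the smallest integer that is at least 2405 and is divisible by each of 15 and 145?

The integer must be a common multiple of 15 and 145, so a multiple of their LCM.
15 = 3 × 5
145 = 5 × 29
LCM(15, 145) = 3 × 5 × 29 = 435.
Smallest multiple of 435 that is ≥ 2405: ⌈2405/435⌉ × 435 = 6 × 435 = 2610.

2610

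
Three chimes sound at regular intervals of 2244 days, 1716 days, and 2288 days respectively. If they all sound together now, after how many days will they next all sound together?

116688 days

They coincide at every common multiple of the periods; the first is the LCM.
2244 = 2^2 × 3 × 11 × 17
1716 = 2^2 × 3 × 11 × 13
2288 = 2^4 × 11 × 13
LCM(2244, 1716, 2288) = 2^4 × 3 × 11 × 13 × 17 = 116688.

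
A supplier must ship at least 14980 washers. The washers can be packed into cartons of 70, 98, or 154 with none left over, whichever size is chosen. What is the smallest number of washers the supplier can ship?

The number of washers must be a common multiple of 70, 98, and 154, so a multiple of their LCM.
70 = 2 × 5 × 7
98 = 2 × 7^2
154 = 2 × 7 × 11
LCM(70, 98, 154) = 2 × 5 × 7^2 × 11 = 5390.
Smallest multiple of 5390 that is ≥ 14980: ⌈14980/5390⌉ × 5390 = 3 × 5390 = 16170.

16170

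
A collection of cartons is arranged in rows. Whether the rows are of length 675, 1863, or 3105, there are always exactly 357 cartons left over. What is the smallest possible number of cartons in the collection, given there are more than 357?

N − 357 must be a common multiple of 675, 1863, and 3105.
675 = 3^3 × 5^2
1863 = 3^4 × 23
3105 = 3^3 × 5 × 23
LCM(675, 1863, 3105) = 3^4 × 5^2 × 23 = 46575.
Smallest N > 357 is LCM + 357 = 46575 + 357 = 46932.

46932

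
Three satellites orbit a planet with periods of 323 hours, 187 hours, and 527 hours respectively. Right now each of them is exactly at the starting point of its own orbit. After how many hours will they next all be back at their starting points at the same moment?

110143 hours

The first simultaneous occurrence is after LCM of the individual periods.
323 = 17 × 19
187 = 11 × 17
527 = 17 × 31
LCM(323, 187, 527) = 11 × 17 × 19 × 31 = 110143.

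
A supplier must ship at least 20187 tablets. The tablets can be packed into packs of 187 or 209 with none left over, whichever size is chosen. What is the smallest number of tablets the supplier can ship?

The number of tablets must be a common multiple of 187 and 209, so a multiple of their LCM.
187 = 11 × 17
209 = 11 × 19
LCM(187, 209) = 11 × 17 × 19 = 3553.
Smallest multiple of 3553 that is ≥ 20187: ⌈20187/3553⌉ × 3553 = 6 × 3553 = 21318.

21318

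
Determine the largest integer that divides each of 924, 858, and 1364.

924 = 2^2 × 3 × 7 × 11
858 = 2 × 3 × 11 × 13
1364 = 2^2 × 11 × 31
gcd(924, 858, 1364) = 2 × 11 = 22.

22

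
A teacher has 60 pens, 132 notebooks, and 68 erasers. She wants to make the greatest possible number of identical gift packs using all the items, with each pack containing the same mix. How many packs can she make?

4 packs

The pack count must divide each quantity, so the greatest is gcd(60, 132, 68).
60 = 2^2 × 3 × 5
132 = 2^2 × 3 × 11
68 = 2^2 × 17
gcd(60, 132, 68) = 2^2 = 4.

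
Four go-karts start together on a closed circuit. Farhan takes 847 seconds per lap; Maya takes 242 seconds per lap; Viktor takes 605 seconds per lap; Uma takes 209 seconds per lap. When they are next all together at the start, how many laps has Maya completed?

665 laps

All finish a whole number of cycles simultaneously at t = LCM of the periods.
847 = 7 × 11^2
242 = 2 × 11^2
605 = 5 × 11^2
209 = 11 × 19
LCM(847, 242, 605, 209) = 2 × 5 × 7 × 11^2 × 19 = 160930.
Laps for period 242: 160930 / 242 = 665.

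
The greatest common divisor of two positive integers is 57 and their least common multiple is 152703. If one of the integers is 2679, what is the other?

For two integers, gcd × lcm = product, so the other is (57 × 152703) / 2679 = 8704071 / 2679 = 3249.

3249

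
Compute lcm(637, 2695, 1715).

637 = 7^2 × 13
2695 = 5 × 7^2 × 11
1715 = 5 × 7^3
LCM(637, 2695, 1715) = 5 × 7^3 × 11 × 13 = 245245.

245245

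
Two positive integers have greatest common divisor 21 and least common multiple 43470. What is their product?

For any two positive integers, gcd × lcm = product = 21 × 43470 = 912870.

912870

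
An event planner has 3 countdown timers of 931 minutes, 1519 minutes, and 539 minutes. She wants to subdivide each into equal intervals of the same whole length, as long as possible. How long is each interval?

49 minutes

The interval must divide each timer length; the longest such is the gcd.
931 = 7^2 × 19
1519 = 7^2 × 31
539 = 7^2 × 11
gcd(931, 1519, 539) = 7^2 = 49.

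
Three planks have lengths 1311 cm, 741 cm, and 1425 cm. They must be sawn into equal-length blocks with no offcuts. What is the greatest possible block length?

57 cm

This is the greatest common divisor of 1311, 741, and 1425.
1311 = 3 × 19 × 23
741 = 3 × 13 × 19
1425 = 3 × 5^2 × 19
gcd(1311, 741, 1425) = 3 × 19 = 57.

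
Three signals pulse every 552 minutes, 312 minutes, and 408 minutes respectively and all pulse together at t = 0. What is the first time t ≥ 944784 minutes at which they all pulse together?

Joint pulses occur at multiples of LCM(552, 312, 408).
552 = 2^3 × 3 × 23
312 = 2^3 × 3 × 13
408 = 2^3 × 3 × 17
LCM(552, 312, 408) = 2^3 × 3 × 13 × 17 × 23 = 121992.
Smallest multiple of 121992 that is ≥ 944784: ⌈944784/121992⌉ × 121992 = 8 × 121992 = 975936.

975936 minutes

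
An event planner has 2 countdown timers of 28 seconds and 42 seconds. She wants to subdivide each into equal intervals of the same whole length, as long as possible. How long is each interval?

14 seconds

By the Euclidean algorithm:
42 = 1 × 28 + 14
28 = 2 × 14 + 0
gcd(28, 42) = 14.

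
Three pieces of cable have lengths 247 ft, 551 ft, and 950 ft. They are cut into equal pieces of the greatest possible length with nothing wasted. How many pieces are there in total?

Piece length = gcd(247, 551, 950).
247 = 13 × 19
551 = 19 × 29
950 = 2 × 5^2 × 19
gcd(247, 551, 950) = 19.
Total pieces = 247/19 + 551/19 + 950/19 = 13 + 29 + 50 = 92.

92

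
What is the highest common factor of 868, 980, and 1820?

868 = 2^2 × 7 × 31
980 = 2^2 × 5 × 7^2
1820 = 2^2 × 5 × 7 × 13
gcd(868, 980, 1820) = 2^2 × 7 = 28.

28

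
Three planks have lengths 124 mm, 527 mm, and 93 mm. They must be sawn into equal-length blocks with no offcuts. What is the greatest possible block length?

This is the greatest common divisor of 124, 527, and 93.
124 = 2^2 × 31
527 = 17 × 31
93 = 3 × 31
gcd(124, 527, 93) = 31.

31 mm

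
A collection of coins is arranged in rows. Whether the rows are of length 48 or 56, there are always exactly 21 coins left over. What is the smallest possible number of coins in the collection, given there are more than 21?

N − 21 must be a common multiple of 48 and 56.
48 = 2^4 × 3
56 = 2^3 × 7
LCM(48, 56) = 2^4 × 3 × 7 = 336.
Smallest N > 21 is LCM + 21 = 336 + 21 = 357.

357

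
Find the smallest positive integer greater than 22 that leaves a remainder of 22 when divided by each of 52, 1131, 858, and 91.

348370

N − 22 must be a common multiple of 52, 1131, 858, and 91.
52 = 2^2 × 13
1131 = 3 × 13 × 29
858 = 2 × 3 × 11 × 13
91 = 7 × 13
LCM(52, 1131, 858, 91) = 2^2 × 3 × 7 × 11 × 13 × 29 = 348348.
Smallest N > 22 is LCM + 22 = 348348 + 22 = 348370.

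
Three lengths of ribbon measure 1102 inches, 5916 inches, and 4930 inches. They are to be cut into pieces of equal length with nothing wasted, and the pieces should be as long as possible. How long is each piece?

58 inches

The greatest length dividing all of 1102, 5916, and 4930 is their gcd.
1102 = 2 × 19 × 29
5916 = 2^2 × 3 × 17 × 29
4930 = 2 × 5 × 17 × 29
gcd(1102, 5916, 4930) = 2 × 29 = 58.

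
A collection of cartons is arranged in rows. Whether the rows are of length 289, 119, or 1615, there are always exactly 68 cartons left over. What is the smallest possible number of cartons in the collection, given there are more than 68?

N − 68 must be a common multiple of 289, 119, and 1615.
289 = 17^2
119 = 7 × 17
1615 = 5 × 17 × 19
LCM(289, 119, 1615) = 5 × 7 × 17^2 × 19 = 192185.
Smallest N > 68 is LCM + 68 = 192185 + 68 = 192253.

192253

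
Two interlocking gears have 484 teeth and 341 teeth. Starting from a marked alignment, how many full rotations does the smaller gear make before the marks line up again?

44 rotations

All finish a whole number of cycles simultaneously at t = LCM of the periods.
484 = 2^2 × 11^2
341 = 11 × 31
LCM(484, 341) = 2^2 × 11^2 × 31 = 15004.
Rotations for period 341: 15004 / 341 = 44.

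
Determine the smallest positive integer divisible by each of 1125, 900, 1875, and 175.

157500

1125 = 3^2 × 5^3
900 = 2^2 × 3^2 × 5^2
1875 = 3 × 5^4
175 = 5^2 × 7
LCM(1125, 900, 1875, 175) = 2^2 × 3^2 × 5^4 × 7 = 157500.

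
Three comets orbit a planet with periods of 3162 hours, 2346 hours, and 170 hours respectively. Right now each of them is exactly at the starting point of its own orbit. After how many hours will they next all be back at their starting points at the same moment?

363630 hours

The first simultaneous occurrence is after LCM of the individual periods.
3162 = 2 × 3 × 17 × 31
2346 = 2 × 3 × 17 × 23
170 = 2 × 5 × 17
LCM(3162, 2346, 170) = 2 × 3 × 5 × 17 × 23 × 31 = 363630.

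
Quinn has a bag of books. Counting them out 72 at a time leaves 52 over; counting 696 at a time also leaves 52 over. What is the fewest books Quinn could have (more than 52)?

2140

N − 52 must be a common multiple of 72 and 696.
72 = 2^3 × 3^2
696 = 2^3 × 3 × 29
LCM(72, 696) = 2^3 × 3^2 × 29 = 2088.
Smallest N > 52 is LCM + 52 = 2088 + 52 = 2140.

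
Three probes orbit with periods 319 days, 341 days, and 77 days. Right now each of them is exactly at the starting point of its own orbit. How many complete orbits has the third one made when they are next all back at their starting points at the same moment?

The first common completion time is the LCM of the periods.
319 = 11 × 29
341 = 11 × 31
77 = 7 × 11
LCM(319, 341, 77) = 7 × 11 × 29 × 31 = 69223.
Orbits for period 77: 69223 / 77 = 899.

899 orbits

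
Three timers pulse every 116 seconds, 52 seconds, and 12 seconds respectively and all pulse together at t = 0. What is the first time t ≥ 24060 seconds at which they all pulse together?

Joint pulses occur at multiples of LCM(116, 52, 12).
116 = 2^2 × 29
52 = 2^2 × 13
12 = 2^2 × 3
LCM(116, 52, 12) = 2^2 × 3 × 13 × 29 = 4524.
Smallest multiple of 4524 that is ≥ 24060: ⌈24060/4524⌉ × 4524 = 6 × 4524 = 27144.

27144 seconds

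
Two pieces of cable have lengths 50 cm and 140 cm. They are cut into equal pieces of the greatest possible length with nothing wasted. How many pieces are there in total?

Piece length = gcd(50, 140).
50 = 2 × 5^2
140 = 2^2 × 5 × 7
gcd(50, 140) = 2 × 5 = 10.
Total pieces = 50/10 + 140/10 = 5 + 14 = 19.

19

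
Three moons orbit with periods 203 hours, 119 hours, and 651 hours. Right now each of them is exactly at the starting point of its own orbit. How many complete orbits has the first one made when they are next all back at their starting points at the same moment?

1581 orbits

They are all back at their starting positions together after one LCM of the periods.
203 = 7 × 29
119 = 7 × 17
651 = 3 × 7 × 31
LCM(203, 119, 651) = 3 × 7 × 17 × 29 × 31 = 320943.
Orbits for period 203: 320943 / 203 = 1581.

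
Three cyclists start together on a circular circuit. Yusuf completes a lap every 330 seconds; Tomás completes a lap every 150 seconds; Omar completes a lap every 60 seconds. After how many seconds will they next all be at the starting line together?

3300 seconds

We need the least common multiple of the intervals.
330 = 2 × 3 × 5 × 11
150 = 2 × 3 × 5^2
60 = 2^2 × 3 × 5
LCM(330, 150, 60) = 2^2 × 3 × 5^2 × 11 = 3300.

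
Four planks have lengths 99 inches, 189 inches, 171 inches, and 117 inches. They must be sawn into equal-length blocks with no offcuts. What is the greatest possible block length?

9 inches

The block length must divide every plank, so the greatest is gcd(99, 189, 171, 117).
99 = 3^2 × 11
189 = 3^3 × 7
171 = 3^2 × 19
117 = 3^2 × 13
gcd(99, 189, 171, 117) = 3^2 = 9.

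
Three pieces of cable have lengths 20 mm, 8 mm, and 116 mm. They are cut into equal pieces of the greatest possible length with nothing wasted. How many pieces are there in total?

36

Piece length = gcd(20, 8, 116).
20 = 2^2 × 5
8 = 2^3
116 = 2^2 × 29
gcd(20, 8, 116) = 2^2 = 4.
Total pieces = 20/4 + 8/4 + 116/4 = 5 + 2 + 29 = 36.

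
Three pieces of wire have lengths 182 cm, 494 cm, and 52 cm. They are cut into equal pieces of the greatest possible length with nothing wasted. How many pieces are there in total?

Piece length = gcd(182, 494, 52).
182 = 2 × 7 × 13
494 = 2 × 13 × 19
52 = 2^2 × 13
gcd(182, 494, 52) = 2 × 13 = 26.
Total pieces = 182/26 + 494/26 + 52/26 = 7 + 19 + 2 = 28.

28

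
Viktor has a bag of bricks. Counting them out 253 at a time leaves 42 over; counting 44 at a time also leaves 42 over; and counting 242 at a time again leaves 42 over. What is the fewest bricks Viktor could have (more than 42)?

11174

N − 42 must be a common multiple of 253, 44, and 242.
253 = 11 × 23
44 = 2^2 × 11
242 = 2 × 11^2
LCM(253, 44, 242) = 2^2 × 11^2 × 23 = 11132.
Smallest N > 42 is LCM + 42 = 11132 + 42 = 11174.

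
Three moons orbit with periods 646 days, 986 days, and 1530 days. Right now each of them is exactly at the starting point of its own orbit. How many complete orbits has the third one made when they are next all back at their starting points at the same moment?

All finish a whole number of cycles simultaneously at t = LCM of the periods.
646 = 2 × 17 × 19
986 = 2 × 17 × 29
1530 = 2 × 3^2 × 5 × 17
LCM(646, 986, 1530) = 2 × 3^2 × 5 × 17 × 19 × 29 = 843030.
Orbits for period 1530: 843030 / 1530 = 551.

551 orbits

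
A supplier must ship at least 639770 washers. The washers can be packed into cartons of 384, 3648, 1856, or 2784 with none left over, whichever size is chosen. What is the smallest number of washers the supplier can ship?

The number of washers must be a common multiple of 384, 3648, 1856, and 2784, so a multiple of their LCM.
384 = 2^7 × 3
3648 = 2^6 × 3 × 19
1856 = 2^6 × 29
2784 = 2^5 × 3 × 29
LCM(384, 3648, 1856, 2784) = 2^7 × 3 × 19 × 29 = 211584.
Smallest multiple of 211584 that is ≥ 639770: ⌈639770/211584⌉ × 211584 = 4 × 211584 = 846336.

846336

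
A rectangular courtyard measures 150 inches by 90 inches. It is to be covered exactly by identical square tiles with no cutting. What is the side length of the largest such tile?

30 inches

The tile side must divide both 150 and 90, so the largest is their gcd.
150 = 2 × 3 × 5^2
90 = 2 × 3^2 × 5
gcd(150, 90) = 2 × 3 × 5 = 30.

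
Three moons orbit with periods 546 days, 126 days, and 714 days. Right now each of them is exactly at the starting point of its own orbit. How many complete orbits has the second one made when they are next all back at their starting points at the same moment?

221 orbits

The first common completion time is the LCM of the periods.
546 = 2 × 3 × 7 × 13
126 = 2 × 3^2 × 7
714 = 2 × 3 × 7 × 17
LCM(546, 126, 714) = 2 × 3^2 × 7 × 13 × 17 = 27846.
Orbits for period 126: 27846 / 126 = 221.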